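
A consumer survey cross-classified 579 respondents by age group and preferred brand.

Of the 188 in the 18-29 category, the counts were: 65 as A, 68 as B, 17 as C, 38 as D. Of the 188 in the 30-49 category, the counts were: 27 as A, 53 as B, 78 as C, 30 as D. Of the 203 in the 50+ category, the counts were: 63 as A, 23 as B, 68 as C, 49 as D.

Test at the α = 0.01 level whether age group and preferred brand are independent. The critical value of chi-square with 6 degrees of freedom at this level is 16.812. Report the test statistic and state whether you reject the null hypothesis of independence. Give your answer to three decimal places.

Row totals: 188, 188, 203. Column totals: 155, 144, 163, 117. Grand total N = 579.
Expected counts (row total × column total / N):
  18-29, A: 188×155/579 = 50.32815
  18-29, B: 188×144/579 = 46.75648
  18-29, C: 188×163/579 = 52.92573
  18-29, D: 188×117/579 = 37.98964
  30-49, A: 188×155/579 = 50.32815
  30-49, B: 188×144/579 = 46.75648
  30-49, C: 188×163/579 = 52.92573
  30-49, D: 188×117/579 = 37.98964
  50+, A: 203×155/579 = 54.34370
  50+, B: 203×144/579 = 50.48705
  50+, C: 203×163/579 = 57.14853
  50+, D: 203×117/579 = 41.02073
Contributions (O − E)²/E:
  (65 − 50.32815)²/50.32815 = 4.2772
  (68 − 46.75648)²/46.75648 = 9.6519
  (17 − 52.92573)²/52.92573 = 24.3862
  (38 − 37.98964)²/37.98964 = 0.0000
  (27 − 50.32815)²/50.32815 = 10.8131
  (53 − 46.75648)²/46.75648 = 0.8337
  (78 − 52.92573)²/52.92573 = 11.8793
  (30 − 37.98964)²/37.98964 = 1.6803
  (63 − 54.34370)²/54.34370 = 1.3788
  (23 − 50.48705)²/50.48705 = 14.9650
  (68 − 57.14853)²/57.14853 = 2.0605
  (49 − 41.02073)²/41.02073 = 1.5521
χ² = 4.2772 + 9.6519 + 24.3862 + 0.0000 + 10.8131 + 0.8337 + 11.8793 + 1.6803 + 1.3788 + 14.9650 + 2.0605 + 1.5521 = 83.478
df = (3−1)(4−1) = 6. Since 83.478 > 16.812, reject the null hypothesis of independence at α = 0.01.

83.478; reject H₀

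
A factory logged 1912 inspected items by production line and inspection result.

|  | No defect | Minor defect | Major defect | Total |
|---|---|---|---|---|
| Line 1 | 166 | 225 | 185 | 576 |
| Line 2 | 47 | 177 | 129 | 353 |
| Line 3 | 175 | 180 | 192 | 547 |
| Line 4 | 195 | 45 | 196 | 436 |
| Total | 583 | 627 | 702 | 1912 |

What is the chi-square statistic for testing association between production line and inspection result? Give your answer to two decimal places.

182.27

Grand total N = 1912.
Expected counts (row total × column total / N):
  Line 1, No defect: 576×583/1912 = 175.632
  Line 1, Minor defect: 576×627/1912 = 188.887
  Line 1, Major defect: 576×702/1912 = 211.481
  Line 2, No defect: 353×583/1912 = 107.635
  Line 2, Minor defect: 353×627/1912 = 115.759
  Line 2, Major defect: 353×702/1912 = 129.606
  Line 3, No defect: 547×583/1912 = 166.789
  Line 3, Minor defect: 547×627/1912 = 179.377
  Line 3, Major defect: 547×702/1912 = 200.834
  Line 4, No defect: 436×583/1912 = 132.944
  Line 4, Minor defect: 436×627/1912 = 142.977
  Line 4, Major defect: 436×702/1912 = 160.079
Contributions (O − E)²/E:
  (166 − 175.632)²/175.632 = 0.5282
  (225 − 188.887)²/188.887 = 6.9044
  (185 − 211.481)²/211.481 = 3.3159
  (47 − 107.635)²/107.635 = 34.1581
  (177 − 115.759)²/115.759 = 32.3989
  (129 − 129.606)²/129.606 = 0.0028
  (175 − 166.789)²/166.789 = 0.4042
  (180 − 179.377)²/179.377 = 0.0022
  (192 − 200.834)²/200.834 = 0.3886
  (195 − 132.944)²/132.944 = 28.9667
  (45 − 142.977)²/142.977 = 67.1401
  (196 − 160.079)²/160.079 = 8.0605
χ² = 0.5282 + 6.9044 + 3.3159 + 34.1581 + 32.3989 + 0.0028 + 0.4042 + 0.0022 + 0.3886 + 28.9667 + 67.1401 + 8.0605 = 182.27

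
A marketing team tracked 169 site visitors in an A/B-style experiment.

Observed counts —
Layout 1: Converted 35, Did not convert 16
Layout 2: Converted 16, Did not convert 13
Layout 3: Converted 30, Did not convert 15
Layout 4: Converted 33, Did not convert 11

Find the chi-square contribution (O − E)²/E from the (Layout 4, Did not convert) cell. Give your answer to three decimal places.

0.770

Row total (Layout 4) = 44; column total (Did not convert) = 55; N = 169.
Expected count E = 44 × 55 / 169 = 14.3195.
Contribution = (O − E)²/E = (11 − 14.3195)² / 14.3195 = 0.770.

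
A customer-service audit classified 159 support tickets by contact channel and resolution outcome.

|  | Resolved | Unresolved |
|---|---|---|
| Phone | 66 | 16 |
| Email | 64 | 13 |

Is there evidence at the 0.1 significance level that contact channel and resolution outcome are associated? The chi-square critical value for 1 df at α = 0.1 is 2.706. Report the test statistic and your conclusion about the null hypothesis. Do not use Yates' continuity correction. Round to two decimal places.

0.18; fail to reject H₀

Row totals: 82, 77. Column totals: 130, 29. Grand total N = 159.
Expected counts (row total × column total / N):
  Phone, Resolved: 82×130/159 = 67.044
  Phone, Unresolved: 82×29/159 = 14.956
  Email, Resolved: 77×130/159 = 62.956
  Email, Unresolved: 77×29/159 = 14.044
Contributions (O − E)²/E:
  (66 − 67.044)²/67.044 = 0.0163
  (16 − 14.956)²/14.956 = 0.0729
  (64 − 62.956)²/62.956 = 0.0173
  (13 − 14.044)²/14.044 = 0.0776
χ² = 0.0163 + 0.0729 + 0.0173 + 0.0776 = 0.18
df = (2−1)(2−1) = 1. Since 0.18 < 2.706, fail to reject the null hypothesis of independence at α = 0.1.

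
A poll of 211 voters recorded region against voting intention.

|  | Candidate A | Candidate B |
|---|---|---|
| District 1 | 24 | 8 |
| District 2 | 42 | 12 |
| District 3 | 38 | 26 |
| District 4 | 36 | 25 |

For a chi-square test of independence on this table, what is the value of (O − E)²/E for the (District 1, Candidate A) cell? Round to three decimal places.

Row total (District 1) = 32; column total (Candidate A) = 140; N = 211.
Expected count E = 32 × 140 / 211 = 21.2322.
Contribution = (O − E)²/E = (24 − 21.2322)² / 21.2322 = 0.361.

0.361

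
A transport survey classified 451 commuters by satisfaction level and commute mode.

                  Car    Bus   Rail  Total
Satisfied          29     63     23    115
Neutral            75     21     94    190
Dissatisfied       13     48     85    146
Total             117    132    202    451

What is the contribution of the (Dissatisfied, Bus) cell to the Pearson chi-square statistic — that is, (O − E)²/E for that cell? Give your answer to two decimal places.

0.65

Row total (Dissatisfied) = 146; column total (Bus) = 132; N = 451.
Expected count E = 146 × 132 / 451 = 42.732.
Contribution = (O − E)²/E = (48 − 42.732)² / 42.732 = 0.65.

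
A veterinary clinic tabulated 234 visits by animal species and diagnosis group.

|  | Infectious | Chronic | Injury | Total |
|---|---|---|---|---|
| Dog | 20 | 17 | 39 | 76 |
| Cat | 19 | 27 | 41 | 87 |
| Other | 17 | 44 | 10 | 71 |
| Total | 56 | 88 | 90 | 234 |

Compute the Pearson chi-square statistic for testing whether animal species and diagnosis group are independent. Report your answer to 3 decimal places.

Grand total N = 234.
Expected counts (row total × column total / N):
  Dog, Infectious: 76×56/234 = 18.1880
  Dog, Chronic: 76×88/234 = 28.5812
  Dog, Injury: 76×90/234 = 29.2308
  Cat, Infectious: 87×56/234 = 20.8205
  Cat, Chronic: 87×88/234 = 32.7179
  Cat, Injury: 87×90/234 = 33.4615
  Other, Infectious: 71×56/234 = 16.9915
  Other, Chronic: 71×88/234 = 26.7009
  Other, Injury: 71×90/234 = 27.3077
Contributions (O − E)²/E:
  (20 − 18.1880)²/18.1880 = 0.1805
  (17 − 28.5812)²/28.5812 = 4.6927
  (39 − 29.2308)²/29.2308 = 3.2650
  (19 − 20.8205)²/20.8205 = 0.1592
  (27 − 32.7179)²/32.7179 = 0.9993
  (41 − 33.4615)²/33.4615 = 1.6983
  (17 − 16.9915)²/16.9915 = 0.0000
  (44 − 26.7009)²/26.7009 = 11.2078
  (10 − 27.3077)²/27.3077 = 10.9697
χ² = 0.1805 + 4.6927 + 3.2650 + 0.1592 + 0.9993 + 1.6983 + 0.0000 + 11.2078 + 10.9697 = 33.173

33.173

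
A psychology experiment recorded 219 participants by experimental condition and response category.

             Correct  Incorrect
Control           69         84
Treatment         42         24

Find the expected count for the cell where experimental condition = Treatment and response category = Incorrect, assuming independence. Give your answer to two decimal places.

32.55

Row total (Treatment) = 66; column total (Incorrect) = 108; grand total N = 219.
Expected count = (row total × column total) / N = 66 × 108 / 219 = 32.55.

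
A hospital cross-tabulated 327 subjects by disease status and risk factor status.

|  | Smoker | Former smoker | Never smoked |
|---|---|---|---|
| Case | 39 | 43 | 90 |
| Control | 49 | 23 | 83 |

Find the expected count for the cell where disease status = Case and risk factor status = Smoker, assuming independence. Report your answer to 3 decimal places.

46.287

Row total (Case) = 172; column total (Smoker) = 88; grand total N = 327.
Expected count = (row total × column total) / N = 172 × 88 / 327 = 46.287.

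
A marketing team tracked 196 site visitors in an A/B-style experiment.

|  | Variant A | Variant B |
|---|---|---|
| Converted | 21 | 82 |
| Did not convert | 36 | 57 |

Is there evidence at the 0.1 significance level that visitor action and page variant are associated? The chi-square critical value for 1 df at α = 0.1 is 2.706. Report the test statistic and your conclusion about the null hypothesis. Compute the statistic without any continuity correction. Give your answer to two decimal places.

7.95; reject H₀

Row totals: 103, 93. Column totals: 57, 139. Grand total N = 196.
Expected counts (row total × column total / N):
  Converted, Variant A: 103×57/196 = 29.954
  Converted, Variant B: 103×139/196 = 73.046
  Did not convert, Variant A: 93×57/196 = 27.046
  Did not convert, Variant B: 93×139/196 = 65.954
Contributions (O − E)²/E:
  (21 − 29.954)²/29.954 = 2.6766
  (82 − 73.046)²/73.046 = 1.0976
  (36 − 27.046)²/27.046 = 2.9644
  (57 − 65.954)²/65.954 = 1.2156
χ² = 2.6766 + 1.0976 + 2.9644 + 1.2156 = 7.95
df = (2−1)(2−1) = 1. Since 7.95 > 2.706, reject the null hypothesis of independence at α = 0.1.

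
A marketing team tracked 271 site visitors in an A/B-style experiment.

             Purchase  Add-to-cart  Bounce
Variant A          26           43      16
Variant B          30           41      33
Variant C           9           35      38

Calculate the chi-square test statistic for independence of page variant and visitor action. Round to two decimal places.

19.58

Row totals: 85, 104, 82. Column totals: 65, 119, 87. Grand total N = 271.
Expected counts (row total × column total / N):
  Variant A, Purchase: 85×65/271 = 20.387
  Variant A, Add-to-cart: 85×119/271 = 37.325
  Variant A, Bounce: 85×87/271 = 27.288
  Variant B, Purchase: 104×65/271 = 24.945
  Variant B, Add-to-cart: 104×119/271 = 45.668
  Variant B, Bounce: 104×87/271 = 33.387
  Variant C, Purchase: 82×65/271 = 19.668
  Variant C, Add-to-cart: 82×119/271 = 36.007
  Variant C, Bounce: 82×87/271 = 26.325
Contributions (O − E)²/E:
  (26 − 20.387)²/20.387 = 1.5454
  (43 − 37.325)²/37.325 = 0.8628
  (16 − 27.288)²/27.288 = 4.6694
  (30 − 24.945)²/24.945 = 1.0244
  (41 − 45.668)²/45.668 = 0.4771
  (33 − 33.387)²/33.387 = 0.0045
  (9 − 19.668)²/19.668 = 5.7864
  (35 − 36.007)²/36.007 = 0.0282
  (38 − 26.325)²/26.325 = 5.1778
χ² = 1.5454 + 0.8628 + 4.6694 + 1.0244 + 0.4771 + 0.0045 + 5.7864 + 0.0282 + 5.1778 = 19.58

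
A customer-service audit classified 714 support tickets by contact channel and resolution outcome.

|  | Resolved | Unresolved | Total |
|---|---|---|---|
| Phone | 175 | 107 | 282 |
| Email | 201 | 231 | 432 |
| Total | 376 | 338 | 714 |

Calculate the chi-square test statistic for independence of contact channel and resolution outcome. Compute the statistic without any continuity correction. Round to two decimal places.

Grand total N = 714.
Expected counts (row total × column total / N):
  Phone, Resolved: 282×376/714 = 148.5042
  Phone, Unresolved: 282×338/714 = 133.4958
  Email, Resolved: 432×376/714 = 227.4958
  Email, Unresolved: 432×338/714 = 204.5042
Contributions (O − E)²/E:
  (175 − 148.5042)²/148.5042 = 4.7273
  (107 − 133.4958)²/133.4958 = 5.2588
  (201 − 227.4958)²/227.4958 = 3.0859
  (231 − 204.5042)²/204.5042 = 3.4328
χ² = 4.7273 + 5.2588 + 3.0859 + 3.4328 = 16.50

16.50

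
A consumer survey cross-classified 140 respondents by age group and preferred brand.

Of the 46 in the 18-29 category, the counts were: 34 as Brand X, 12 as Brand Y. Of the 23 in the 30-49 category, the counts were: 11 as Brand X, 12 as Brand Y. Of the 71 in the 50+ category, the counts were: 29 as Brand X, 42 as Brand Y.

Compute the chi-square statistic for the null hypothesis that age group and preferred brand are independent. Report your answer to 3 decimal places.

12.529

Row totals: 46, 23, 71. Column totals: 74, 66. Grand total N = 140.
Expected counts (row total × column total / N):
  18-29, Brand X: 46×74/140 = 24.3143
  18-29, Brand Y: 46×66/140 = 21.6857
  30-49, Brand X: 23×74/140 = 12.1571
  30-49, Brand Y: 23×66/140 = 10.8429
  50+, Brand X: 71×74/140 = 37.5286
  50+, Brand Y: 71×66/140 = 33.4714
Contributions (O − E)²/E:
  (34 − 24.3143)²/24.3143 = 3.8583
  (12 − 21.6857)²/21.6857 = 4.3260
  (11 − 12.1571)²/12.1571 = 0.1101
  (12 − 10.8429)²/10.8429 = 0.1235
  (29 − 37.5286)²/37.5286 = 1.9382
  (42 − 33.4714)²/33.4714 = 2.1731
χ² = 3.8583 + 4.3260 + 0.1101 + 0.1235 + 1.9382 + 2.1731 = 12.529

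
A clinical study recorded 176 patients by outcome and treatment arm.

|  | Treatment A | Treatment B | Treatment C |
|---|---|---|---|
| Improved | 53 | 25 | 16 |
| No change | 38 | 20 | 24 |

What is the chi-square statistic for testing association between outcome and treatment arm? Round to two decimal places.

Row totals: 94, 82. Column totals: 91, 45, 40. Grand total N = 176.
Expected counts (row total × column total / N):
  Improved, Treatment A: 94×91/176 = 48.602
  Improved, Treatment B: 94×45/176 = 24.034
  Improved, Treatment C: 94×40/176 = 21.364
  No change, Treatment A: 82×91/176 = 42.398
  No change, Treatment B: 82×45/176 = 20.966
  No change, Treatment C: 82×40/176 = 18.636
Contributions (O − E)²/E:
  (53 − 48.602)²/48.602 = 0.3980
  (25 − 24.034)²/24.034 = 0.0388
  (16 − 21.364)²/21.364 = 1.3468
  (38 − 42.398)²/42.398 = 0.4562
  (20 − 20.966)²/20.966 = 0.0445
  (24 − 18.636)²/18.636 = 1.5439
χ² = 0.3980 + 0.0388 + 1.3468 + 0.4562 + 0.0445 + 1.5439 = 3.83

3.83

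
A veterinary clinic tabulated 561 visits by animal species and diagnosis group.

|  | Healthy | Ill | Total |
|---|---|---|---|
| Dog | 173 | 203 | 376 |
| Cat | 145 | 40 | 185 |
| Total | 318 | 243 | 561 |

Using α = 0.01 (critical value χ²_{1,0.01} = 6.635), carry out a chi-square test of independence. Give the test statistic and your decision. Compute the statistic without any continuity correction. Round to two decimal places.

Grand total N = 561.
Expected counts (row total × column total / N):
  Dog, Healthy: 376×318/561 = 213.134
  Dog, Ill: 376×243/561 = 162.866
  Cat, Healthy: 185×318/561 = 104.866
  Cat, Ill: 185×243/561 = 80.134
Contributions (O − E)²/E:
  (173 − 213.134)²/213.134 = 7.5574
  (203 − 162.866)²/162.866 = 9.8900
  (145 − 104.866)²/104.866 = 15.3600
  (40 − 80.134)²/80.134 = 20.1006
χ² = 7.5574 + 9.8900 + 15.3600 + 20.1006 = 52.91
df = (2−1)(2−1) = 1. Since 52.91 > 6.635, reject the null hypothesis of independence at α = 0.01.

52.91; reject H₀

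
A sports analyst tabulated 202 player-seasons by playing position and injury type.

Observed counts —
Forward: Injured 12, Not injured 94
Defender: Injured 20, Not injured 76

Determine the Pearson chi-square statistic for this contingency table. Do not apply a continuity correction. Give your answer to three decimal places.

Row totals: 106, 96. Column totals: 32, 170. Grand total N = 202.
Expected counts (row total × column total / N):
  Forward, Injured: 106×32/202 = 16.7921
  Forward, Not injured: 106×170/202 = 89.2079
  Defender, Injured: 96×32/202 = 15.2079
  Defender, Not injured: 96×170/202 = 80.7921
Contributions (O − E)²/E:
  (12 − 16.7921)²/16.7921 = 1.3676
  (94 − 89.2079)²/89.2079 = 0.2574
  (20 − 15.2079)²/15.2079 = 1.5100
  (76 − 80.7921)²/80.7921 = 0.2842
χ² = 1.3676 + 0.2574 + 1.5100 + 0.2842 = 3.419

3.419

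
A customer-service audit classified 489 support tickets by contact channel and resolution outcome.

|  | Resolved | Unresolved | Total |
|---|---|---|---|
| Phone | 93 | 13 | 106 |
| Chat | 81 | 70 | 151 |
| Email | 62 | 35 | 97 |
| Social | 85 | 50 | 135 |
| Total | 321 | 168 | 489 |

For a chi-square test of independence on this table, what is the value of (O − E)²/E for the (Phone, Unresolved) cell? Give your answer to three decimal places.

Row total (Phone) = 106; column total (Unresolved) = 168; N = 489.
Expected count E = 106 × 168 / 489 = 36.41718.
Contribution = (O − E)²/E = (13 − 36.41718)² / 36.41718 = 15.058.

15.058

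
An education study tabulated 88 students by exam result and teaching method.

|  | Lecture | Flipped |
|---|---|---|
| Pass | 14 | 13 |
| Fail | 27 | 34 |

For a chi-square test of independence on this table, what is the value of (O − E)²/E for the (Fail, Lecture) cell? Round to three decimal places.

Row total (Fail) = 61; column total (Lecture) = 41; N = 88.
Expected count E = 61 × 41 / 88 = 28.4205.
Contribution = (O − E)²/E = (27 − 28.4205)² / 28.4205 = 0.071.

0.071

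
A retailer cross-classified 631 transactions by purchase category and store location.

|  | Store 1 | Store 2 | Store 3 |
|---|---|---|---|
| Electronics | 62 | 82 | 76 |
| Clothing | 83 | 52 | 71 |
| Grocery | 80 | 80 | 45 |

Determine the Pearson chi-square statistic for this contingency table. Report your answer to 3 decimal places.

Row totals: 220, 206, 205. Column totals: 225, 214, 192. Grand total N = 631.
Expected counts (row total × column total / N):
  Electronics, Store 1: 220×225/631 = 78.4469
  Electronics, Store 2: 220×214/631 = 74.6117
  Electronics, Store 3: 220×192/631 = 66.9414
  Clothing, Store 1: 206×225/631 = 73.4548
  Clothing, Store 2: 206×214/631 = 69.8637
  Clothing, Store 3: 206×192/631 = 62.6815
  Grocery, Store 1: 205×225/631 = 73.0983
  Grocery, Store 2: 205×214/631 = 69.5246
  Grocery, Store 3: 205×192/631 = 62.3772
Contributions (O − E)²/E:
  (62 − 78.4469)²/78.4469 = 3.4482
  (82 − 74.6117)²/74.6117 = 0.7316
  (76 − 66.9414)²/66.9414 = 1.2258
  (83 − 73.4548)²/73.4548 = 1.2404
  (52 − 69.8637)²/69.8637 = 4.5676
  (71 − 62.6815)²/62.6815 = 1.1040
  (80 − 73.0983)²/73.0983 = 0.6516
  (80 − 69.5246)²/69.5246 = 1.5783
  (45 − 62.3772)²/62.3772 = 4.8410
χ² = 3.4482 + 0.7316 + 1.2258 + 1.2404 + 4.5676 + 1.1040 + 0.6516 + 1.5783 + 4.8410 = 19.389

19.389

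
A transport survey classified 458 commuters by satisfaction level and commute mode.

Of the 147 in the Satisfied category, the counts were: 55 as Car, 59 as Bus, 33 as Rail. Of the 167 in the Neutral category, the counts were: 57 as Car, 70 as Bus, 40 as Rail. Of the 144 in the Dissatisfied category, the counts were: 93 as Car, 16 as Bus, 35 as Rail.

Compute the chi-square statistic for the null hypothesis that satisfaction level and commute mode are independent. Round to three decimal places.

Row totals: 147, 167, 144. Column totals: 205, 145, 108. Grand total N = 458.
Expected counts (row total × column total / N):
  Satisfied, Car: 147×205/458 = 65.7969
  Satisfied, Bus: 147×145/458 = 46.5393
  Satisfied, Rail: 147×108/458 = 34.6638
  Neutral, Car: 167×205/458 = 74.7489
  Neutral, Bus: 167×145/458 = 52.8712
  Neutral, Rail: 167×108/458 = 39.3799
  Dissatisfied, Car: 144×205/458 = 64.4541
  Dissatisfied, Bus: 144×145/458 = 45.5895
  Dissatisfied, Rail: 144×108/458 = 33.9563
Contributions (O − E)²/E:
  (55 − 65.7969)²/65.7969 = 1.7717
  (59 − 46.5393)²/46.5393 = 3.3363
  (33 − 34.6638)²/34.6638 = 0.0799
  (57 − 74.7489)²/74.7489 = 4.2144
  (70 − 52.8712)²/52.8712 = 5.5493
  (40 − 39.3799)²/39.3799 = 0.0098
  (93 − 64.4541)²/64.4541 = 12.6426
  (16 − 45.5895)²/45.5895 = 19.2048
  (35 − 33.9563)²/33.9563 = 0.0321
χ² = 1.7717 + 3.3363 + 0.0799 + 4.2144 + 5.5493 + 0.0098 + 12.6426 + 19.2048 + 0.0321 = 46.841

46.841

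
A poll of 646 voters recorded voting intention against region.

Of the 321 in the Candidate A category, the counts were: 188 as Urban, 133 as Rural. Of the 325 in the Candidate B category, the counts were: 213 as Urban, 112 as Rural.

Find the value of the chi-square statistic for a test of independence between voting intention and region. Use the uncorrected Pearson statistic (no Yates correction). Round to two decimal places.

Row totals: 321, 325. Column totals: 401, 245. Grand total N = 646.
Expected counts (row total × column total / N):
  Candidate A, Urban: 321×401/646 = 199.259
  Candidate A, Rural: 321×245/646 = 121.741
  Candidate B, Urban: 325×401/646 = 201.741
  Candidate B, Rural: 325×245/646 = 123.259
Contributions (O − E)²/E:
  (188 − 199.259)²/199.259 = 0.6362
  (133 − 121.741)²/121.741 = 1.0413
  (213 − 201.741)²/201.741 = 0.6284
  (112 − 123.259)²/123.259 = 1.0284
χ² = 0.6362 + 1.0413 + 0.6284 + 1.0284 = 3.33

3.33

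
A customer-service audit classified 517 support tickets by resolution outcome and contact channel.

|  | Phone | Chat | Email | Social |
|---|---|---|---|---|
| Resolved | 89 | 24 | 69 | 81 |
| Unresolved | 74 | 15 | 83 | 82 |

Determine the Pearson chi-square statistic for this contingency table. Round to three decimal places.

4.598

Row totals: 263, 254. Column totals: 163, 39, 152, 163. Grand total N = 517.
Expected counts (row total × column total / N):
  Resolved, Phone: 263×163/517 = 82.91876
  Resolved, Chat: 263×39/517 = 19.83946
  Resolved, Email: 263×152/517 = 77.32302
  Resolved, Social: 263×163/517 = 82.91876
  Unresolved, Phone: 254×163/517 = 80.08124
  Unresolved, Chat: 254×39/517 = 19.16054
  Unresolved, Email: 254×152/517 = 74.67698
  Unresolved, Social: 254×163/517 = 80.08124
Contributions (O − E)²/E:
  (89 − 82.91876)²/82.91876 = 0.4460
  (24 − 19.83946)²/19.83946 = 0.8725
  (69 − 77.32302)²/77.32302 = 0.8959
  (81 − 82.91876)²/82.91876 = 0.0444
  (74 − 80.08124)²/80.08124 = 0.4618
  (15 − 19.16054)²/19.16054 = 0.9034
  (83 − 74.67698)²/74.67698 = 0.9276
  (82 − 80.08124)²/80.08124 = 0.0460
χ² = 0.4460 + 0.8725 + 0.8959 + 0.0444 + 0.4618 + 0.9034 + 0.9276 + 0.0460 = 4.598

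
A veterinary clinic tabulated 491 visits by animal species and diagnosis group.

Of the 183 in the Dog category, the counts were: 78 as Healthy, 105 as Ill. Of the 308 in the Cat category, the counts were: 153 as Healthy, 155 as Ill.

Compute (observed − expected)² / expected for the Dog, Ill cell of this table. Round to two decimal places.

0.68

Row total (Dog) = 183; column total (Ill) = 260; N = 491.
Expected count E = 183 × 260 / 491 = 96.904.
Contribution = (O − E)²/E = (105 − 96.904)² / 96.904 = 0.68.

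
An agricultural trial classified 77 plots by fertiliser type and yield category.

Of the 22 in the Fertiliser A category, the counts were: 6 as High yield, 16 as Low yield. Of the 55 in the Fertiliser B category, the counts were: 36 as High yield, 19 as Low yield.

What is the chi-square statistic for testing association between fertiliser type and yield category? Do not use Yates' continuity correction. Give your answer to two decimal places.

Row totals: 22, 55. Column totals: 42, 35. Grand total N = 77.
Expected counts (row total × column total / N):
  Fertiliser A, High yield: 22×42/77 = 12.000
  Fertiliser A, Low yield: 22×35/77 = 10.000
  Fertiliser B, High yield: 55×42/77 = 30.000
  Fertiliser B, Low yield: 55×35/77 = 25.000
Contributions (O − E)²/E:
  (6 − 12.000)²/12.000 = 3.0000
  (16 − 10.000)²/10.000 = 3.6000
  (36 − 30.000)²/30.000 = 1.2000
  (19 − 25.000)²/25.000 = 1.4400
χ² = 3.0000 + 3.6000 + 1.2000 + 1.4400 = 9.24

9.24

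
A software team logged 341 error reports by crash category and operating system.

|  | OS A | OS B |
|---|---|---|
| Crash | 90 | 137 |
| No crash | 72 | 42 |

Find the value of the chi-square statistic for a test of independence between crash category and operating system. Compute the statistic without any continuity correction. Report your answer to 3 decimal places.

16.820

Row totals: 227, 114. Column totals: 162, 179. Grand total N = 341.
Expected counts (row total × column total / N):
  Crash, OS A: 227×162/341 = 107.8416
  Crash, OS B: 227×179/341 = 119.1584
  No crash, OS A: 114×162/341 = 54.1584
  No crash, OS B: 114×179/341 = 59.8416
Contributions (O − E)²/E:
  (90 − 107.8416)²/107.8416 = 2.9518
  (137 − 119.1584)²/119.1584 = 2.6714
  (72 − 54.1584)²/54.1584 = 5.8776
  (42 − 59.8416)²/59.8416 = 5.3194
χ² = 2.9518 + 2.6714 + 5.8776 + 5.3194 = 16.820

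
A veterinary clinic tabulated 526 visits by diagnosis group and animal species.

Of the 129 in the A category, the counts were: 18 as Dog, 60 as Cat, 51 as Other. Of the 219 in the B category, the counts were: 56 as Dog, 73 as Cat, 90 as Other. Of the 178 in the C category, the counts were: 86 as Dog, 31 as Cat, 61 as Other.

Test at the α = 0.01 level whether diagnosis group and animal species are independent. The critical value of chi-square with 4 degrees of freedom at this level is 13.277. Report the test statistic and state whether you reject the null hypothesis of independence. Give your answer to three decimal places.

54.046; reject H₀

Row totals: 129, 219, 178. Column totals: 160, 164, 202. Grand total N = 526.
Expected counts (row total × column total / N):
  A, Dog: 129×160/526 = 39.23954
  A, Cat: 129×164/526 = 40.22053
  A, Other: 129×202/526 = 49.53992
  B, Dog: 219×160/526 = 66.61597
  B, Cat: 219×164/526 = 68.28137
  B, Other: 219×202/526 = 84.10266
  C, Dog: 178×160/526 = 54.14449
  C, Cat: 178×164/526 = 55.49810
  C, Other: 178×202/526 = 68.35741
Contributions (O − E)²/E:
  (18 − 39.23954)²/39.23954 = 11.4965
  (60 − 40.22053)²/40.22053 = 9.7271
  (51 − 49.53992)²/49.53992 = 0.0430
  (56 − 66.61597)²/66.61597 = 1.6918
  (73 − 68.28137)²/68.28137 = 0.3261
  (90 − 84.10266)²/84.10266 = 0.4135
  (86 − 54.14449)²/54.14449 = 18.7420
  (31 − 55.49810)²/55.49810 = 10.8140
  (61 − 68.35741)²/68.35741 = 0.7919
χ² = 11.4965 + 9.7271 + 0.0430 + 1.6918 + 0.3261 + 0.4135 + 18.7420 + 10.8140 + 0.7919 = 54.046
df = (3−1)(3−1) = 4. Since 54.046 > 13.277, reject the null hypothesis of independence at α = 0.01.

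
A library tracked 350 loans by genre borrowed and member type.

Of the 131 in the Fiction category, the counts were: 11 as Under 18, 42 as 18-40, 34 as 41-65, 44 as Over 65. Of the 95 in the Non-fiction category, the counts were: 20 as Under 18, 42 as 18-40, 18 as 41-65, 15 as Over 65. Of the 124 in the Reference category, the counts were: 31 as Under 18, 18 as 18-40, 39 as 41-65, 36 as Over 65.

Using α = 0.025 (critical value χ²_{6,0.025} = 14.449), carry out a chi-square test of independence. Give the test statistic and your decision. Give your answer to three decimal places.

Row totals: 131, 95, 124. Column totals: 62, 102, 91, 95. Grand total N = 350.
Expected counts (row total × column total / N):
  Fiction, Under 18: 131×62/350 = 23.2057
  Fiction, 18-40: 131×102/350 = 38.1771
  Fiction, 41-65: 131×91/350 = 34.0600
  Fiction, Over 65: 131×95/350 = 35.5571
  Non-fiction, Under 18: 95×62/350 = 16.8286
  Non-fiction, 18-40: 95×102/350 = 27.6857
  Non-fiction, 41-65: 95×91/350 = 24.7000
  Non-fiction, Over 65: 95×95/350 = 25.7857
  Reference, Under 18: 124×62/350 = 21.9657
  Reference, 18-40: 124×102/350 = 36.1371
  Reference, 41-65: 124×91/350 = 32.2400
  Reference, Over 65: 124×95/350 = 33.6571
Contributions (O − E)²/E:
  (11 − 23.2057)²/23.2057 = 6.4199
  (42 − 38.1771)²/38.1771 = 0.3828
  (34 − 34.0600)²/34.0600 = 0.0001
  (44 − 35.5571)²/35.5571 = 2.0047
  (20 − 16.8286)²/16.8286 = 0.5977
  (42 − 27.6857)²/27.6857 = 7.4009
  (18 − 24.7000)²/24.7000 = 1.8174
  (15 − 25.7857)²/25.7857 = 4.5115
  (31 − 21.9657)²/21.9657 = 3.7157
  (18 − 36.1371)²/36.1371 = 9.1030
  (39 − 32.2400)²/32.2400 = 1.4174
  (36 − 33.6571)²/33.6571 = 0.1631
χ² = 6.4199 + 0.3828 + 0.0001 + 2.0047 + 0.5977 + 7.4009 + 1.8174 + 4.5115 + 3.7157 + 9.1030 + 1.4174 + 0.1631 = 37.534
df = (3−1)(4−1) = 6. Since 37.534 > 14.449, reject the null hypothesis of independence at α = 0.025.

37.534; reject H₀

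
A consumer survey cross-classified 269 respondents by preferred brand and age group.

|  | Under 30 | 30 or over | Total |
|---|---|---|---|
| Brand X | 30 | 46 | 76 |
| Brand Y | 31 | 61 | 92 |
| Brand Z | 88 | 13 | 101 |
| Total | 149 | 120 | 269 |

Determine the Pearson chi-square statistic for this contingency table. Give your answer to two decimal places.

66.49

Grand total N = 269.
Expected counts (row total × column total / N):
  Brand X, Under 30: 76×149/269 = 42.097
  Brand X, 30 or over: 76×120/269 = 33.903
  Brand Y, Under 30: 92×149/269 = 50.959
  Brand Y, 30 or over: 92×120/269 = 41.041
  Brand Z, Under 30: 101×149/269 = 55.944
  Brand Z, 30 or over: 101×120/269 = 45.056
Contributions (O − E)²/E:
  (30 − 42.097)²/42.097 = 3.4762
  (46 − 33.903)²/33.903 = 4.3164
  (31 − 50.959)²/50.959 = 7.8173
  (61 − 41.041)²/41.041 = 9.7064
  (88 − 55.944)²/55.944 = 18.3681
  (13 − 45.056)²/45.056 = 22.8069
χ² = 3.4762 + 4.3164 + 7.8173 + 9.7064 + 18.3681 + 22.8069 = 66.49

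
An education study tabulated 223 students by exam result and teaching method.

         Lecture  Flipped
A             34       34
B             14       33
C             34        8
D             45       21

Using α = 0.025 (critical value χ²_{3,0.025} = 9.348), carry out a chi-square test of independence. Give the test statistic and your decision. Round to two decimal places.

28.75; reject H₀

Row totals: 68, 47, 42, 66. Column totals: 127, 96. Grand total N = 223.
Expected counts (row total × column total / N):
  A, Lecture: 68×127/223 = 38.726
  A, Flipped: 68×96/223 = 29.274
  B, Lecture: 47×127/223 = 26.767
  B, Flipped: 47×96/223 = 20.233
  C, Lecture: 42×127/223 = 23.919
  C, Flipped: 42×96/223 = 18.081
  D, Lecture: 66×127/223 = 37.587
  D, Flipped: 66×96/223 = 28.413
Contributions (O − E)²/E:
  (34 − 38.726)²/38.726 = 0.5767
  (34 − 29.274)²/29.274 = 0.7630
  (14 − 26.767)²/26.767 = 6.0894
  (33 − 20.233)²/20.233 = 8.0560
  (34 − 23.919)²/23.919 = 4.2488
  (8 − 18.081)²/18.081 = 5.6206
  (45 − 37.587)²/37.587 = 1.4620
  (21 − 28.413)²/28.413 = 1.9341
χ² = 0.5767 + 0.7630 + 6.0894 + 8.0560 + 4.2488 + 5.6206 + 1.4620 + 1.9341 = 28.75
df = (4−1)(2−1) = 3. Since 28.75 > 9.348, reject the null hypothesis of independence at α = 0.025.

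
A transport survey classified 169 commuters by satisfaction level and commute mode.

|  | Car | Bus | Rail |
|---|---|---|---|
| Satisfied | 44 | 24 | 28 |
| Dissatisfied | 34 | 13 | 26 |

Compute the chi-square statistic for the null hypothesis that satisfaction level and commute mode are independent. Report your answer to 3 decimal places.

1.524

Row totals: 96, 73. Column totals: 78, 37, 54. Grand total N = 169.
Expected counts (row total × column total / N):
  Satisfied, Car: 96×78/169 = 44.3077
  Satisfied, Bus: 96×37/169 = 21.0178
  Satisfied, Rail: 96×54/169 = 30.6746
  Dissatisfied, Car: 73×78/169 = 33.6923
  Dissatisfied, Bus: 73×37/169 = 15.9822
  Dissatisfied, Rail: 73×54/169 = 23.3254
Contributions (O − E)²/E:
  (44 − 44.3077)²/44.3077 = 0.0021
  (24 − 21.0178)²/21.0178 = 0.4231
  (28 − 30.6746)²/30.6746 = 0.2332
  (34 − 33.6923)²/33.6923 = 0.0028
  (13 − 15.9822)²/15.9822 = 0.5565
  (26 − 23.3254)²/23.3254 = 0.3067
χ² = 0.0021 + 0.4231 + 0.2332 + 0.0028 + 0.5565 + 0.3067 = 1.524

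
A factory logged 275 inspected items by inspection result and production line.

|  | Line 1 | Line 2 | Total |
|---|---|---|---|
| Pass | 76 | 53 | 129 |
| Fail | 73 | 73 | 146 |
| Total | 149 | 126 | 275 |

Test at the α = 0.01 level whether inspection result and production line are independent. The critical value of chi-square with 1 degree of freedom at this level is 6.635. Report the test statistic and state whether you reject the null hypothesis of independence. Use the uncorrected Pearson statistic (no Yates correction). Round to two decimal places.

2.19; fail to reject H₀

Grand total N = 275.
Expected counts (row total × column total / N):
  Pass, Line 1: 129×149/275 = 69.895
  Pass, Line 2: 129×126/275 = 59.105
  Fail, Line 1: 146×149/275 = 79.105
  Fail, Line 2: 146×126/275 = 66.895
Contributions (O − E)²/E:
  (76 − 69.895)²/69.895 = 0.5332
  (53 − 59.105)²/59.105 = 0.6306
  (73 − 79.105)²/79.105 = 0.4712
  (73 − 66.895)²/66.895 = 0.5572
χ² = 0.5332 + 0.6306 + 0.4712 + 0.5572 = 2.19
df = (2−1)(2−1) = 1. Since 2.19 < 6.635, fail to reject the null hypothesis of independence at α = 0.01.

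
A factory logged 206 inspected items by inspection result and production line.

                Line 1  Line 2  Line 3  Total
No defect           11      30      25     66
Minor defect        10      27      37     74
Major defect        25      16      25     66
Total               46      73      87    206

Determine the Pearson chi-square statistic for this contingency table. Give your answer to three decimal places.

16.545

Grand total N = 206.
Expected counts (row total × column total / N):
  No defect, Line 1: 66×46/206 = 14.7379
  No defect, Line 2: 66×73/206 = 23.3883
  No defect, Line 3: 66×87/206 = 27.8738
  Minor defect, Line 1: 74×46/206 = 16.5243
  Minor defect, Line 2: 74×73/206 = 26.2233
  Minor defect, Line 3: 74×87/206 = 31.2524
  Major defect, Line 1: 66×46/206 = 14.7379
  Major defect, Line 2: 66×73/206 = 23.3883
  Major defect, Line 3: 66×87/206 = 27.8738
Contributions (O − E)²/E:
  (11 − 14.7379)²/14.7379 = 0.9480
  (30 − 23.3883)²/23.3883 = 1.8691
  (25 − 27.8738)²/27.8738 = 0.2963
  (10 − 16.5243)²/16.5243 = 2.5760
  (27 − 26.2233)²/26.2233 = 0.0230
  (37 − 31.2524)²/31.2524 = 1.0570
  (25 − 14.7379)²/14.7379 = 7.1456
  (16 − 23.3883)²/23.3883 = 2.3339
  (25 − 27.8738)²/27.8738 = 0.2963
χ² = 0.9480 + 1.8691 + 0.2963 + 2.5760 + 0.0230 + 1.0570 + 7.1456 + 2.3339 + 0.2963 = 16.545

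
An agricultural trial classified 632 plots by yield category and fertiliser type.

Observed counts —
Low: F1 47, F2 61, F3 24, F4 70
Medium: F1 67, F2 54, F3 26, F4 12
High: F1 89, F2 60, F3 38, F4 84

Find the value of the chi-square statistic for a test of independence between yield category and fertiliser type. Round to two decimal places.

Row totals: 202, 159, 271. Column totals: 203, 175, 88, 166. Grand total N = 632.
Expected counts (row total × column total / N):
  Low, F1: 202×203/632 = 64.883
  Low, F2: 202×175/632 = 55.934
  Low, F3: 202×88/632 = 28.127
  Low, F4: 202×166/632 = 53.057
  Medium, F1: 159×203/632 = 51.071
  Medium, F2: 159×175/632 = 44.027
  Medium, F3: 159×88/632 = 22.139
  Medium, F4: 159×166/632 = 41.763
  High, F1: 271×203/632 = 87.046
  High, F2: 271×175/632 = 75.040
  High, F3: 271×88/632 = 37.734
  High, F4: 271×166/632 = 71.180
Contributions (O − E)²/E:
  (47 − 64.883)²/64.883 = 4.9289
  (61 − 55.934)²/55.934 = 0.4588
  (24 − 28.127)²/28.127 = 0.6055
  (70 − 53.057)²/53.057 = 5.4105
  (67 − 51.071)²/51.071 = 4.9682
  (54 − 44.027)²/44.027 = 2.2591
  (26 − 22.139)²/22.139 = 0.6734
  (12 − 41.763)²/41.763 = 21.2110
  (89 − 87.046)²/87.046 = 0.0439
  (60 − 75.040)²/75.040 = 3.0144
  (38 − 37.734)²/37.734 = 0.0019
  (84 − 71.180)²/71.180 = 2.3090
χ² = 4.9289 + 0.4588 + 0.6055 + 5.4105 + 4.9682 + 2.2591 + 0.6734 + 21.2110 + 0.0439 + 3.0144 + 0.0019 + 2.3090 = 45.88

45.88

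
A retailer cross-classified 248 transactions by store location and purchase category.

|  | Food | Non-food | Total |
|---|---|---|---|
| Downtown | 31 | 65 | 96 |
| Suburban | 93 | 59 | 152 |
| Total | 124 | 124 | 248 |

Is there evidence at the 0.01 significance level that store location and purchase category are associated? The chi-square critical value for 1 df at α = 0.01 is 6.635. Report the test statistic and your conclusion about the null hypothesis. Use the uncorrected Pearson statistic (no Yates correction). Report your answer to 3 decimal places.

19.647; reject H₀

Grand total N = 248.
Expected counts (row total × column total / N):
  Downtown, Food: 96×124/248 = 48.0000
  Downtown, Non-food: 96×124/248 = 48.0000
  Suburban, Food: 152×124/248 = 76.0000
  Suburban, Non-food: 152×124/248 = 76.0000
Contributions (O − E)²/E:
  (31 − 48.0000)²/48.0000 = 6.0208
  (65 − 48.0000)²/48.0000 = 6.0208
  (93 − 76.0000)²/76.0000 = 3.8026
  (59 − 76.0000)²/76.0000 = 3.8026
χ² = 6.0208 + 6.0208 + 3.8026 + 3.8026 = 19.647
df = (2−1)(2−1) = 1. Since 19.647 > 6.635, reject the null hypothesis of independence at α = 0.01.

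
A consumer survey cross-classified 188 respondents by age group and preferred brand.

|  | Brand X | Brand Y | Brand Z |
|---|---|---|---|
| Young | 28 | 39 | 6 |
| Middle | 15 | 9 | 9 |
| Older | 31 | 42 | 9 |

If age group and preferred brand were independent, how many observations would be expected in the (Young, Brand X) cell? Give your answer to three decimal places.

Row total (Young) = 73; column total (Brand X) = 74; grand total N = 188.
Expected count = (row total × column total) / N = 73 × 74 / 188 = 28.734.

28.734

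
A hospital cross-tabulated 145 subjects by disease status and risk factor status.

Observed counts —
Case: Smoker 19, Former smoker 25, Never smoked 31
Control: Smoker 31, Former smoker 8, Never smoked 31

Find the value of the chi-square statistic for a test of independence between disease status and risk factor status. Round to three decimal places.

11.479

Row totals: 75, 70. Column totals: 50, 33, 62. Grand total N = 145.
Expected counts (row total × column total / N):
  Case, Smoker: 75×50/145 = 25.8621
  Case, Former smoker: 75×33/145 = 17.0690
  Case, Never smoked: 75×62/145 = 32.0690
  Control, Smoker: 70×50/145 = 24.1379
  Control, Former smoker: 70×33/145 = 15.9310
  Control, Never smoked: 70×62/145 = 29.9310
Contributions (O − E)²/E:
  (19 − 25.8621)²/25.8621 = 1.8207
  (25 − 17.0690)²/17.0690 = 3.6851
  (31 − 32.0690)²/32.0690 = 0.0356
  (31 − 24.1379)²/24.1379 = 1.9508
  (8 − 15.9310)²/15.9310 = 3.9483
  (31 − 29.9310)²/29.9310 = 0.0382
χ² = 1.8207 + 3.6851 + 0.0356 + 1.9508 + 3.9483 + 0.0382 = 11.479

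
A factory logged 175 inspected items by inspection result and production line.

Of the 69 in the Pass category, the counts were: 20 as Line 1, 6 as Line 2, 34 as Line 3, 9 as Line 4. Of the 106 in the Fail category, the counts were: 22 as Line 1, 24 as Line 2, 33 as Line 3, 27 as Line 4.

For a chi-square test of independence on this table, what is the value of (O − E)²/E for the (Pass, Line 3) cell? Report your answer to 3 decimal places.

Row total (Pass) = 69; column total (Line 3) = 67; N = 175.
Expected count E = 69 × 67 / 175 = 26.4171.
Contribution = (O − E)²/E = (34 − 26.4171)² / 26.4171 = 2.177.

2.177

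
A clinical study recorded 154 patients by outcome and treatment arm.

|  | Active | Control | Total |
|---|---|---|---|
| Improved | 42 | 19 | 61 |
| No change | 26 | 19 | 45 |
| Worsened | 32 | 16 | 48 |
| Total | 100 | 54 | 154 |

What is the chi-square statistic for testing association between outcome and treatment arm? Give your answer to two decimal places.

1.49

Grand total N = 154.
Expected counts (row total × column total / N):
  Improved, Active: 61×100/154 = 39.610
  Improved, Control: 61×54/154 = 21.390
  No change, Active: 45×100/154 = 29.221
  No change, Control: 45×54/154 = 15.779
  Worsened, Active: 48×100/154 = 31.169
  Worsened, Control: 48×54/154 = 16.831
Contributions (O − E)²/E:
  (42 − 39.610)²/39.610 = 0.1442
  (19 − 21.390)²/21.390 = 0.2670
  (26 − 29.221)²/29.221 = 0.3550
  (19 − 15.779)²/15.779 = 0.6575
  (32 − 31.169)²/31.169 = 0.0222
  (16 − 16.831)²/16.831 = 0.0410
χ² = 0.1442 + 0.2670 + 0.3550 + 0.6575 + 0.0222 + 0.0410 = 1.49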